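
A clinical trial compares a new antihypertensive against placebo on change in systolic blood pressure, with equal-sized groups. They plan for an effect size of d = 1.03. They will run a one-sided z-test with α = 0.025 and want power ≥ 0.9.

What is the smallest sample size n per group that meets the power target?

n = 20 per group

Set Φ(δ − 1.960) = 0.9; then δ − 1.960 = Φ⁻¹(0.9) = 1.282, giving δ = 3.242.
δ = d·√(n/2) ⇒ n = 2(δ/d)² = 2 × (3.242 / 1.03)² = 19.81.
Rounding up, n = 20 per group.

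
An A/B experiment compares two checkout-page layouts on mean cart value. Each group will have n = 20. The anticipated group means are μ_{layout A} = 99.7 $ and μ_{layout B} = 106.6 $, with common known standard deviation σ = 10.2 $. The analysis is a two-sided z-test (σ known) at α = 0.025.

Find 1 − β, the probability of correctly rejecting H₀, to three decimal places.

Power ≈ 0.459

Standardized effect: d = |μ_{layout A} − μ_{layout B}| / σ = |99.7 − 106.6| / 10.2 = 0.6765
Noncentrality parameter: δ = d·√(n/2) = 0.6765 × √(20/2) = 2.1392
Critical value for a two-sided test at α = 0.025: z_{α/2} = 2.241.
Power = Φ(δ − 2.241) + Φ(−δ − 2.241) = Φ(-0.102) + Φ(-4.381) = 0.4593 + 0.0000 = 0.4593.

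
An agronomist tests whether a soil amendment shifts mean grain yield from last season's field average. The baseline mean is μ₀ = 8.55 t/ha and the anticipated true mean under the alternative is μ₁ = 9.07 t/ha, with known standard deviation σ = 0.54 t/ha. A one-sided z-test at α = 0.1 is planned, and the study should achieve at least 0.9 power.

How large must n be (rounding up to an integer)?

n = 8

Standardized effect: d = |μ₁ − μ₀| / σ = |9.07 − 8.55| / 0.54 = 0.9630
Set Φ(δ − 1.282) = 0.9; then δ − 1.282 = Φ⁻¹(0.9) = 1.282, giving δ = 2.563.
δ = d·√n ⇒ n = (δ/d)² = (2.563 / 0.9630)² = 7.08.
Rounding up, n = 8.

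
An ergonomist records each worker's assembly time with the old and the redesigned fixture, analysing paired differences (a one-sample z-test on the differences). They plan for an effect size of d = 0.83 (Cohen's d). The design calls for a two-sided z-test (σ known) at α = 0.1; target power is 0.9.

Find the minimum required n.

For power 0.9 need Φ(δ − z_{0.05}) = 0.9, so δ = z_{0.05} + z_{0.10} = 1.645 + 1.282 = 2.926.
(The Φ(−δ − z_{α/2}) term is vanishingly small for δ > 0 and is dropped in the standard sample-size formula.)
δ = d·√n ⇒ n = (δ/d)² = (2.926 / 0.83)² = 12.43.
Round up to the next whole unit.

n = 13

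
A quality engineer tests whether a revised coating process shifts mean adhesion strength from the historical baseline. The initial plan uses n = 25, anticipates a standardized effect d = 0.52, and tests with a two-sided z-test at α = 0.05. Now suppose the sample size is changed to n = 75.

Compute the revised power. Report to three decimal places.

Power ≈ 0.995

With n = 75: δ = d·√n = 0.52 × √75 = 4.5033. Critical value z_{0.025} = 1.960.
Revised power = Φ(δ − 1.960) + Φ(−δ − 1.960) = Φ(2.543) + Φ(-6.463) = 0.9945 + 0.0000 = 0.9945.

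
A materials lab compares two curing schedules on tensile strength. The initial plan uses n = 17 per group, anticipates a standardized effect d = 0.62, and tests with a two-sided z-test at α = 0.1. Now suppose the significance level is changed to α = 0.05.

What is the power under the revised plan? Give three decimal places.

δ = d·√(n/2) = 0.62 × √(17/2) = 1.8076 (unchanged). New critical value: z_{0.025} = 1.960.
Revised power = Φ(δ − 1.960) + Φ(−δ − 1.960) = Φ(-0.152) + Φ(-3.768) = 0.4394 + 0.0001 = 0.4395.

Power ≈ 0.440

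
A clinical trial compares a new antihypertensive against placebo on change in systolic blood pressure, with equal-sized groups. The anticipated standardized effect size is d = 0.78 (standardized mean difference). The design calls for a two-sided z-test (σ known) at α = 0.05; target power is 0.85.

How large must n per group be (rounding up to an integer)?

n = 30 per group

For power 0.85 need Φ(δ − z_{0.025}) = 0.85, so δ = z_{0.025} + z_{0.15} = 1.960 + 1.036 = 2.996.
(For δ > 0 the lower-tail rejection region contributes negligibly to power, so the one-term inversion is standard.)
δ = d·√(n/2) ⇒ n = 2(δ/d)² = 2 × (2.996 / 0.78)² = 29.51.
Round up to the next whole unit.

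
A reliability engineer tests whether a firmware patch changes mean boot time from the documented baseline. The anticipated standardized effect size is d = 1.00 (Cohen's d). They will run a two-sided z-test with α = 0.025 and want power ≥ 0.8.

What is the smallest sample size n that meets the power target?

n = 10

For power 0.8 need Φ(δ − z_{0.0125}) = 0.8, so δ = z_{0.0125} + z_{0.20} = 2.241 + 0.842 = 3.083.
(For δ > 0 the lower-tail rejection region contributes negligibly to power, so the one-term inversion is standard.)
δ = d·√n ⇒ n = (δ/d)² = (3.083 / 1.00)² = 9.51.
Rounding up, n = 10.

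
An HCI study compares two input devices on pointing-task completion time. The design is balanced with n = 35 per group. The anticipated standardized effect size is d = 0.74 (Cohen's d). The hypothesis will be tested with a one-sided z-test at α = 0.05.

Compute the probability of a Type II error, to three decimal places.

Noncentrality parameter: λ = d·√(n/2) = 0.74 × √(35/2) = 3.0956
One-sided α = 0.05 → critical value z_{0.05} = 1.645.
Power = P(Z > 1.645 − λ) = Φ(1.451) = 0.9266.
Type II error: β = 1 − power = 1 − 0.9266 = 0.0734.

β ≈ 0.073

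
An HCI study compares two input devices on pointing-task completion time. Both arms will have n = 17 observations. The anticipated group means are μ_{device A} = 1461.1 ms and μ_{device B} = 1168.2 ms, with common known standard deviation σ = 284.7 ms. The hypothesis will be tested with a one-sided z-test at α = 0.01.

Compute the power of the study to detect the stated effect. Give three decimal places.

Standardized effect: d = |μ_{device A} − μ_{device B}| / σ = |1461.1 − 1168.2| / 284.7 = 1.0288
Noncentrality parameter: δ = d·√(n/2) = 1.0288 × √(17/2) = 2.9994
One-sided α = 0.01 → critical value z_{0.01} = 2.326.
Power = Φ(δ − 2.326) = Φ(0.673) = 0.7496.

Power ≈ 0.750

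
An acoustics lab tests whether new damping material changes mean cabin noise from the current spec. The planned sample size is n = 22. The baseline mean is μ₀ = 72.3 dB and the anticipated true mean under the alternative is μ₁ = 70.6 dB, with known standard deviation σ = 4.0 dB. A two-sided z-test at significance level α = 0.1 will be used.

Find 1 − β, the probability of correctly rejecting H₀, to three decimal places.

Power ≈ 0.636

Standardized effect: d = |μ₁ − μ₀| / σ = |70.6 − 72.3| / 4.0 = 0.4250
Noncentrality parameter: δ = d·√n = 0.4250 × √22 = 1.9934
Critical value for a two-sided test at α = 0.1: z_{α/2} = 1.645.
Power = Φ(δ − 1.645) + Φ(−δ − 1.645) = Φ(0.349) + Φ(-3.638) = 0.6363 + 0.0001 = 0.6364.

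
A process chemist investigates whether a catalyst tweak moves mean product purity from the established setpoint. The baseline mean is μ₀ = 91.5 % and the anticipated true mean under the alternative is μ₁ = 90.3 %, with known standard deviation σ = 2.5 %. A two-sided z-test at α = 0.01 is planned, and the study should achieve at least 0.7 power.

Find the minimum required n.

Standardized effect: d = |μ₁ − μ₀| / σ = |90.3 − 91.5| / 2.5 = 0.4800
Set Φ(δ − 2.576) = 0.7; then δ − 2.576 = Φ⁻¹(0.7) = 0.524, giving δ = 3.100.
(Ignoring the negligible lower-tail rejection probability gives the usual closed-form inversion.)
δ = d·√n ⇒ n = (δ/d)² = (3.100 / 0.4800)² = 41.72.
Rounding up, n = 42.

n = 42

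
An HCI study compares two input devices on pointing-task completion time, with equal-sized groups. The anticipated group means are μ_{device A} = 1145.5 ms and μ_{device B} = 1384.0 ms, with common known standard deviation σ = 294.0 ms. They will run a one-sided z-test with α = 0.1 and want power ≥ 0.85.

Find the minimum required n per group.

Standardized effect: d = |μ_{device A} − μ_{device B}| / σ = |1145.5 − 1384.0| / 294.0 = 0.8112
Set Φ(δ − 1.282) = 0.85; then δ − 1.282 = Φ⁻¹(0.85) = 1.036, giving δ = 2.318.
δ = d·√(n/2) ⇒ n = 2(δ/d)² = 2 × (2.318 / 0.8112)² = 16.33.
Rounding up, n = 17 per group.

n = 17 per group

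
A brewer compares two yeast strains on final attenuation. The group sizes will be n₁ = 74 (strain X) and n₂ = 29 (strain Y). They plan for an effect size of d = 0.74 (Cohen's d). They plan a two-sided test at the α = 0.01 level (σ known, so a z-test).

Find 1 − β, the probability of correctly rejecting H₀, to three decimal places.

Noncentrality parameter: δ = d / √(1/n₁ + 1/n₂) = 0.74 / √(1/74 + 1/29) = 3.3778
Two-sided α = 0.01 → critical value z_{0.005} = 2.576.
Power = Φ(δ − 2.576) + Φ(−δ − 2.576) = Φ(0.802) + Φ(-5.954) = 0.7887 + 0.0000 = 0.7887.

Power ≈ 0.789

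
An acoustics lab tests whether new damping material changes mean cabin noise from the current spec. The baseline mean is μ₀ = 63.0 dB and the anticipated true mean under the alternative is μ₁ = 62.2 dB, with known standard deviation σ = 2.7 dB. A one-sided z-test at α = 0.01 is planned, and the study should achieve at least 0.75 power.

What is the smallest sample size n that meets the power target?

Standardized effect: d = |μ₁ − μ₀| / σ = |62.2 − 63.0| / 2.7 = 0.2963
For power 0.75 need Φ(δ − z_{0.01}) = 0.75, so δ = z_{0.01} + z_{0.25} = 2.326 + 0.674 = 3.001.
δ = d·√n ⇒ n = (δ/d)² = (3.001 / 0.2963)² = 102.57.
Rounding up, n = 103.

n = 103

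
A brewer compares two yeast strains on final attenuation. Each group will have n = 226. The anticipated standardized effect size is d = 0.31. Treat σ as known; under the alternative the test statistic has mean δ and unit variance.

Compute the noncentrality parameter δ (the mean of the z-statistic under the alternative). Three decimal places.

δ = d·√(n/2) = 0.31 × √(226/2) = 3.2953

δ ≈ 3.295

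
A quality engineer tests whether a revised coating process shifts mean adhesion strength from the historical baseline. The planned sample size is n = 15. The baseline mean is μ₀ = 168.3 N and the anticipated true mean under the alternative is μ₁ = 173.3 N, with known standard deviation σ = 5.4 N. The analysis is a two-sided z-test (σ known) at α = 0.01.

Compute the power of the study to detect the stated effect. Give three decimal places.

Standardized effect: d = |μ₁ − μ₀| / σ = |173.3 − 168.3| / 5.4 = 0.9259
Noncentrality parameter: δ = d·√n = 0.9259 × √15 = 3.5861
Critical value for a two-sided test at α = 0.01: z_{α/2} = 2.576.
Power = Φ(δ − 2.576) + Φ(−δ − 2.576) = Φ(1.010) + Φ(-6.162) = 0.8438 + 0.0000 = 0.8438.

Power ≈ 0.844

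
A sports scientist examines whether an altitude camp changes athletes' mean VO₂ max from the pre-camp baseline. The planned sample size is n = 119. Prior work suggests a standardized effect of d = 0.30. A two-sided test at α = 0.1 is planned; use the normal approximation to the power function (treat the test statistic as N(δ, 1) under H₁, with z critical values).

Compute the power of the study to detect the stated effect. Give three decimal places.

Noncentrality parameter: δ = d·√n = 0.30 × √119 = 3.2726
Critical value for a two-sided test at α = 0.1: z_{α/2} = 1.645.
Power = Φ(δ − 1.645) + Φ(−δ − 1.645) = Φ(1.628) + Φ(-4.917) = 0.9482 + 0.0000 = 0.9482.

Power ≈ 0.948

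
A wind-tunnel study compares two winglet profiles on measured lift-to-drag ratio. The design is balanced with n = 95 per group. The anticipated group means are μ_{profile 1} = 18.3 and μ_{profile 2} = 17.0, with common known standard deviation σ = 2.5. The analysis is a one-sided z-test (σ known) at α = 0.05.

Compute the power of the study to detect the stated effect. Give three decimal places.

Standardized effect: d = |μ_{profile 1} − μ_{profile 2}| / σ = |18.3 − 17.0| / 2.5 = 0.5200
Noncentrality parameter: δ = d·√(n/2) = 0.5200 × √(95/2) = 3.5839
One-sided α = 0.05 → critical value z_{0.05} = 1.645.
Power = P(Z > 1.645 − δ) = Φ(1.939) = 0.9737.

Power ≈ 0.974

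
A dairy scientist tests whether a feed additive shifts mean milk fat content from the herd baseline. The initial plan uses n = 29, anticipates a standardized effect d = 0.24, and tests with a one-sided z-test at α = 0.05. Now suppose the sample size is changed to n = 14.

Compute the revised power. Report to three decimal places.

Power ≈ 0.228

With n = 14: δ = d·√n = 0.24 × √14 = 0.8980. Critical value z_{0.05} = 1.645.
Revised power = Φ(δ − 1.645) = Φ(-0.747) = 0.2276.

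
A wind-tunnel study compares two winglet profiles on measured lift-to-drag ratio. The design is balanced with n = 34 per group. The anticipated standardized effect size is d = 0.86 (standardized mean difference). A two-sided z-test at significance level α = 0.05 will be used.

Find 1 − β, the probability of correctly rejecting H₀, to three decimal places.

Power ≈ 0.944

Noncentrality parameter: δ = d·√(n/2) = 0.86 × √(34/2) = 3.5459
Two-sided α = 0.05 → critical value z_{0.025} = 1.960.
Power = Φ(δ − 1.960) + Φ(−δ − 1.960) = Φ(1.586) + Φ(-5.506) = 0.9436 + 0.0000 = 0.9436.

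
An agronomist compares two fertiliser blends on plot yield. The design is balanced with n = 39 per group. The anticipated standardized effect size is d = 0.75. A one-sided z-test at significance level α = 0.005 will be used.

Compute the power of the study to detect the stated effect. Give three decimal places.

Power ≈ 0.769

Noncentrality parameter: δ = d·√(n/2) = 0.75 × √(39/2) = 3.3119
One-sided α = 0.005 → critical value z_{0.005} = 2.576.
Power = P(Z > 2.576 − δ) = Φ(0.736) = 0.7692.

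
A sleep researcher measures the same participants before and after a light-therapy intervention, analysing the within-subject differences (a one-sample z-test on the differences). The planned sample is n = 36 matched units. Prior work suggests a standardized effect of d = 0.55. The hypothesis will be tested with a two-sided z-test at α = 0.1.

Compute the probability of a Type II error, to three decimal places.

Noncentrality parameter: δ = d·√n = 0.55 × √36 = 3.3000
Critical value for a two-sided test at α = 0.1: z_{α/2} = 1.645.
Power = Φ(δ − 1.645) + Φ(−δ − 1.645) = Φ(1.655) + Φ(-4.945) = 0.9511 + 0.0000 = 0.9511.
Type II error: β = 1 − power = 1 − 0.9511 = 0.0489.

β ≈ 0.049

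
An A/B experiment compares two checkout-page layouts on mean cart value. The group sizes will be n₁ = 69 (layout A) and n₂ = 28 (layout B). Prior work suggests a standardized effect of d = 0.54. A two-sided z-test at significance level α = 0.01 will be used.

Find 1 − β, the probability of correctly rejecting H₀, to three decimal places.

Noncentrality parameter: λ = d / √(1/n₁ + 1/n₂) = 0.54 / √(1/69 + 1/28) = 2.4100
Two-sided α = 0.01 → critical value z_{0.005} = 2.576.
Power = Φ(λ − 2.576) + Φ(−λ − 2.576) = Φ(-0.166) + Φ(-4.986) = 0.4341 + 0.0000 = 0.4341.

Power ≈ 0.434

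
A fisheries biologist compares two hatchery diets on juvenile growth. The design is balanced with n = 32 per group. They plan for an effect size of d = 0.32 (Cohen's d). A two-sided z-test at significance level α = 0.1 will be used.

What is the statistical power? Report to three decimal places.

Power ≈ 0.359

Noncentrality parameter: δ = d·√(n/2) = 0.32 × √(32/2) = 1.2800
Critical value for a two-sided test at α = 0.1: z_{α/2} = 1.645.
Power = Φ(δ − 1.645) + Φ(−δ − 1.645) = Φ(-0.365) + Φ(-2.925) = 0.3576 + 0.0017 = 0.3593.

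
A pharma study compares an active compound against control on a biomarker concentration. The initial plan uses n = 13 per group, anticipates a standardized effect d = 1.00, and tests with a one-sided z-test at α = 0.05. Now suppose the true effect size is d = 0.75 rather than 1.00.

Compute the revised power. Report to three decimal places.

With d = 0.75: δ = d·√(n/2) = 0.75 × √(13/2) = 1.9121. Critical value z_{0.05} = 1.645.
Revised power = Φ(δ − 1.645) = Φ(0.267) = 0.6054.

Power ≈ 0.605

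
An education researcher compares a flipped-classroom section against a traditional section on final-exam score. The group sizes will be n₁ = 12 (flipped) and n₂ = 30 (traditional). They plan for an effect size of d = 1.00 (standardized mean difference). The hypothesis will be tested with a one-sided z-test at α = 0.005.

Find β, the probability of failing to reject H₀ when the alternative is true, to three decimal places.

β ≈ 0.362

Noncentrality parameter: δ = d / √(1/n₁ + 1/n₂) = 1.00 / √(1/12 + 1/30) = 2.9277
Critical value for a one-sided test at α = 0.005: z_α = 2.576.
Power = P(Z > 2.576 − δ) = Φ(0.352) = 0.6375.
Type II error: β = 1 − power = 1 − 0.6375 = 0.3625.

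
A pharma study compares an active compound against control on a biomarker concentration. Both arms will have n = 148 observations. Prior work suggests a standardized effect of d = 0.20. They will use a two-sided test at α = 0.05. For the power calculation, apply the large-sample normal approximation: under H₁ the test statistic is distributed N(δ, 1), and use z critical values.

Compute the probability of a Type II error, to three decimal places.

β ≈ 0.595

Noncentrality parameter: δ = d·√(n/2) = 0.20 × √(148/2) = 1.7205
Two-sided α = 0.05 → critical value z_{0.025} = 1.960.
Power = Φ(δ − 1.960) + Φ(−δ − 1.960) = Φ(-0.239) + Φ(-3.680) = 0.4054 + 0.0001 = 0.4055.
Type II error: β = 1 − power = 1 − 0.4055 = 0.5945.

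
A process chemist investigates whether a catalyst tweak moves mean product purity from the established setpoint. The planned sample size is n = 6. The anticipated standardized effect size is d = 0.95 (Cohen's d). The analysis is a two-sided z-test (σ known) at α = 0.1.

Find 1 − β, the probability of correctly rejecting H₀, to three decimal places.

Power ≈ 0.752

Noncentrality parameter: δ = d·√n = 0.95 × √6 = 2.3270
Critical value for a two-sided test at α = 0.1: z_{α/2} = 1.645.
Power = Φ(δ − 1.645) + Φ(−δ − 1.645) = Φ(0.682) + Φ(-3.972) = 0.7524 + 0.0000 = 0.7525.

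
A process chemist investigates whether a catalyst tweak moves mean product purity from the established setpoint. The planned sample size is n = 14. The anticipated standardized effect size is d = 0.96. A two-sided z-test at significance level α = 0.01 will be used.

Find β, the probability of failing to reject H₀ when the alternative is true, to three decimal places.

β ≈ 0.155

Noncentrality parameter: δ = d·√n = 0.96 × √14 = 3.5920
Critical value for a two-sided test at α = 0.01: z_{α/2} = 2.576.
Power = Φ(δ − 2.576) + Φ(−δ − 2.576) = Φ(1.016) + Φ(-6.168) = 0.8452 + 0.0000 = 0.8452.
Type II error: β = 1 − power = 1 − 0.8452 = 0.1548.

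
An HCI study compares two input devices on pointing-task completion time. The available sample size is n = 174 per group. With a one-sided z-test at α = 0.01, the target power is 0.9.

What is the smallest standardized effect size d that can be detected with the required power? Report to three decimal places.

d ≈ 0.387

Need Φ(δ − 2.326) = 0.9, so δ = 2.326 + 1.282 = 3.608.
δ = d·√(n/2) ⇒ d = δ/√(n/2) = 3.608/√(174/2) = 0.3868.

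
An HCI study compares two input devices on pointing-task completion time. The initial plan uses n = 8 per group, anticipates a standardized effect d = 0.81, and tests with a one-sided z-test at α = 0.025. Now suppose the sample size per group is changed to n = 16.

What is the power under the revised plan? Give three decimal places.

Power ≈ 0.630

With n = 16 per group: δ = d·√(n/2) = 0.81 × √(16/2) = 2.2910. Critical value z_{0.025} = 1.960.
Revised power = Φ(δ − 1.960) = Φ(0.331) = 0.6297.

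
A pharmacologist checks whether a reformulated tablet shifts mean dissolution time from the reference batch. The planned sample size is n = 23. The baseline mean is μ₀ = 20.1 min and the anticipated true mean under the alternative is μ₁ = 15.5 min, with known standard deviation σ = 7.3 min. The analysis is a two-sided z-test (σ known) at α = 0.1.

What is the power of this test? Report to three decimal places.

Power ≈ 0.916

Standardized effect: d = |μ₁ − μ₀| / σ = |15.5 − 20.1| / 7.3 = 0.6301
Noncentrality parameter: δ = d·√n = 0.6301 × √23 = 3.0220
Critical value for a two-sided test at α = 0.1: z_{α/2} = 1.645.
Power = Φ(δ − 1.645) + Φ(−δ − 1.645) = Φ(1.377) + Φ(-4.667) = 0.9158 + 0.0000 = 0.9158.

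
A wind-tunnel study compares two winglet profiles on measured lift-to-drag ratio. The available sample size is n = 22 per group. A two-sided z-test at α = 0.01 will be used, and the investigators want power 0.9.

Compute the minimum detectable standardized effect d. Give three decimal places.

d ≈ 1.163

Required noncentrality: δ = z_{0.005} + z_{0.10} = 2.576 + 1.282 = 3.857.
(Lower-tail contribution to power is negligible for δ > 0.)
δ = d·√(n/2) ⇒ d = δ/√(n/2) = 3.857/√(22/2) = 1.1630.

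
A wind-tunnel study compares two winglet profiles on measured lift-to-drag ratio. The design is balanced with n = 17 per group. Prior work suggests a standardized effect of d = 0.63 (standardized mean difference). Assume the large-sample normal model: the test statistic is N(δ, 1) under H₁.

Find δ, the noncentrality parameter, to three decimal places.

The noncentrality parameter scales effect size by the design's sample-size factor: δ = d·√(n/2) = 0.63 × √(17/2) = 1.8367

δ ≈ 1.837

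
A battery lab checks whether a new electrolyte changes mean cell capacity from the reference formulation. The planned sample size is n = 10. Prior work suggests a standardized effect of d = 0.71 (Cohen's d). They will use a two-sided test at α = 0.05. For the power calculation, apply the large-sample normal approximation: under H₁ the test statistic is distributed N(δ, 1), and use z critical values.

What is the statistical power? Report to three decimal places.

Power ≈ 0.612

Noncentrality parameter: δ = d·√n = 0.71 × √10 = 2.2452
Two-sided α = 0.05 → critical value z_{0.025} = 1.960.
Power = Φ(δ − 1.960) + Φ(−δ − 1.960) = Φ(0.285) + Φ(-4.205) = 0.6123 + 0.0000 = 0.6123.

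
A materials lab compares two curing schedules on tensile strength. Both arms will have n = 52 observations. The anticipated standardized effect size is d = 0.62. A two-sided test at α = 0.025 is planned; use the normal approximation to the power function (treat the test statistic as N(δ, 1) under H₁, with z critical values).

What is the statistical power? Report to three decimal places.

Power ≈ 0.821

Noncentrality parameter: δ = d·√(n/2) = 0.62 × √(52/2) = 3.1614
Critical value for a two-sided test at α = 0.025: z_{α/2} = 2.241.
Power = Φ(δ − 2.241) + Φ(−δ − 2.241) = Φ(0.920) + Φ(-5.403) = 0.8212 + 0.0000 = 0.8212.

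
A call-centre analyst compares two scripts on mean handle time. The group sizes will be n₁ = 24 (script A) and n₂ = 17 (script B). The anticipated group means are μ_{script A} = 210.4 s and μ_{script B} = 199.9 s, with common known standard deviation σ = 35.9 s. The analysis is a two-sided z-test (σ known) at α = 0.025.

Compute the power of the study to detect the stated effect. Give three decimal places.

Standardized effect: d = |μ_{script A} − μ_{script B}| / σ = |210.4 − 199.9| / 35.9 = 0.2925
Noncentrality parameter: δ = d / √(1/n₁ + 1/n₂) = 0.2925 / √(1/24 + 1/17) = 0.9226
Critical value for a two-sided test at α = 0.025: z_{α/2} = 2.241.
Power = Φ(δ − 2.241) + Φ(−δ − 2.241) = Φ(-1.319) + Φ(-3.164) = 0.0936 + 0.0008 = 0.0944.

Power ≈ 0.094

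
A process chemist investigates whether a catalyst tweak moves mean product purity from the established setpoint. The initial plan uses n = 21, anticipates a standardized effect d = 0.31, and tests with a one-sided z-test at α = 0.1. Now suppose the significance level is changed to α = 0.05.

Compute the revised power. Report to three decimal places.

Power ≈ 0.411

δ = d·√n = 0.31 × √21 = 1.4206 (unchanged). New critical value: z_{0.05} = 1.645.
Revised power = Φ(δ − 1.645) = Φ(-0.224) = 0.4113.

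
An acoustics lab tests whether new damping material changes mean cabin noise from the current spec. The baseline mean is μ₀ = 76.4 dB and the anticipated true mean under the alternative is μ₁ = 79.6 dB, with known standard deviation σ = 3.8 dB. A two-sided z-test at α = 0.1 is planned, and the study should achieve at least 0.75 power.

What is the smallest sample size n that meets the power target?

n = 8

Standardized effect: d = |μ₁ − μ₀| / σ = |79.6 − 76.4| / 3.8 = 0.8421
Set Φ(δ − 1.645) = 0.75; then δ − 1.645 = Φ⁻¹(0.75) = 0.674, giving δ = 2.319.
(The Φ(−δ − z_{α/2}) term is vanishingly small for δ > 0 and is dropped in the standard sample-size formula.)
δ = d·√n ⇒ n = (δ/d)² = (2.319 / 0.8421)² = 7.59.
Rounding up, n = 8.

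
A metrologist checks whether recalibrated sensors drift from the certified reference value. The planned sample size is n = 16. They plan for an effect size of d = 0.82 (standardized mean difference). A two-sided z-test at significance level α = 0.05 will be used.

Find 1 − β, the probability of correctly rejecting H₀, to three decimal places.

Noncentrality parameter: δ = d·√n = 0.82 × √16 = 3.2800
Critical value for a two-sided test at α = 0.05: z_{α/2} = 1.960.
Power = Φ(δ − 1.960) + Φ(−δ − 1.960) = Φ(1.320) + Φ(-5.240) = 0.9066 + 0.0000 = 0.9066.

Power ≈ 0.907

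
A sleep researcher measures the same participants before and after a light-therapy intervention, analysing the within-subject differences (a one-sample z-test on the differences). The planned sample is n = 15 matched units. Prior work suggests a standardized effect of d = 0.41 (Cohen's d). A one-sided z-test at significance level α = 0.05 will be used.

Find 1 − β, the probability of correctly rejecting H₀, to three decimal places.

Noncentrality parameter: δ = d·√n = 0.41 × √15 = 1.5879
Critical value for a one-sided test at α = 0.05: z_α = 1.645.
Power = Φ(δ − 1.645) = Φ(-0.057) = 0.4773.

Power ≈ 0.477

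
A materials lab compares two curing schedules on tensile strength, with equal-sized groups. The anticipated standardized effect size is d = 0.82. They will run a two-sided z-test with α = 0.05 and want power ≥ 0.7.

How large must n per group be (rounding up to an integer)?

n = 19 per group

For power 0.7 need Φ(δ − z_{0.025}) = 0.7, so δ = z_{0.025} + z_{0.30} = 1.960 + 0.524 = 2.484.
(The Φ(−δ − z_{α/2}) term is vanishingly small for δ > 0 and is dropped in the standard sample-size formula.)
δ = d·√(n/2) ⇒ n = 2(δ/d)² = 2 × (2.484 / 0.82)² = 18.36.
Round up to the next whole unit.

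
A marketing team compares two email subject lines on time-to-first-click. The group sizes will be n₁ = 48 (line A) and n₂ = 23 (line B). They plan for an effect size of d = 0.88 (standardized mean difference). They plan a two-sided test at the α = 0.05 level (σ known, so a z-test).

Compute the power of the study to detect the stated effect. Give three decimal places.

Power ≈ 0.934

Noncentrality parameter: δ = d / √(1/n₁ + 1/n₂) = 0.88 / √(1/48 + 1/23) = 3.4701
Critical value for a two-sided test at α = 0.05: z_{α/2} = 1.960.
Power = Φ(δ − 1.960) + Φ(−δ − 1.960) = Φ(1.510) + Φ(-5.430) = 0.9345 + 0.0000 = 0.9345.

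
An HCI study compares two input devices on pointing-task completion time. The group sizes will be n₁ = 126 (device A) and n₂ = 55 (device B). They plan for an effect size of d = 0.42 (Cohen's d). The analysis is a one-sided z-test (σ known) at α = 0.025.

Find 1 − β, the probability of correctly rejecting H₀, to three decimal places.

Power ≈ 0.739

Noncentrality parameter: δ = d / √(1/n₁ + 1/n₂) = 0.42 / √(1/126 + 1/55) = 2.5988
Critical value for a one-sided test at α = 0.025: z_α = 1.960.
Power = Φ(δ − 1.960) = Φ(0.639) = 0.7385.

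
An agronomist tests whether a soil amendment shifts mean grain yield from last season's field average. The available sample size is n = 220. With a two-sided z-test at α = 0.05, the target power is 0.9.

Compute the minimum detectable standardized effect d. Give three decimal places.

Required noncentrality: δ = z_{0.025} + z_{0.10} = 1.960 + 1.282 = 3.242.
(Lower-tail contribution to power is negligible for δ > 0.)
δ = d·√n ⇒ d = δ/√n = 3.242/√220 = 0.2185.

d ≈ 0.219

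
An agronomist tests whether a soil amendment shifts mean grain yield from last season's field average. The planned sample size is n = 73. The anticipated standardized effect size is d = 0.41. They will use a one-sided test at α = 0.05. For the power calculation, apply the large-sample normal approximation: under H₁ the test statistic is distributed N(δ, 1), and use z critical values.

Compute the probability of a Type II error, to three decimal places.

Noncentrality parameter: δ = d·√n = 0.41 × √73 = 3.5030
Critical value for a one-sided test at α = 0.05: z_α = 1.645.
Power = P(Z > 1.645 − δ) = Φ(1.858) = 0.9684.
Type II error: β = 1 − power = 1 − 0.9684 = 0.0316.

β ≈ 0.032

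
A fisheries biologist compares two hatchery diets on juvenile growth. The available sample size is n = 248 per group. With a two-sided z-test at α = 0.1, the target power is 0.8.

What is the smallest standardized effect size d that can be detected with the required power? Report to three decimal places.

Required noncentrality: δ = z_{0.05} + z_{0.20} = 1.645 + 0.842 = 2.486.
(Lower-tail contribution to power is negligible for δ > 0.)
δ = d·√(n/2) ⇒ d = δ/√(n/2) = 2.486/√(248/2) = 0.2233.

d ≈ 0.223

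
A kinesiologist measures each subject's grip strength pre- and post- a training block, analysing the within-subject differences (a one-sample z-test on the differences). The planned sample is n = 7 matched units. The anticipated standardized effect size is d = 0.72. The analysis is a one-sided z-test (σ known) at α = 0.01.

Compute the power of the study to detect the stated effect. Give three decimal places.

Power ≈ 0.337

Noncentrality parameter: δ = d·√n = 0.72 × √7 = 1.9049
One-sided α = 0.01 → critical value z_{0.01} = 2.326.
Power = Φ(δ − 2.326) = Φ(-0.421) = 0.3367.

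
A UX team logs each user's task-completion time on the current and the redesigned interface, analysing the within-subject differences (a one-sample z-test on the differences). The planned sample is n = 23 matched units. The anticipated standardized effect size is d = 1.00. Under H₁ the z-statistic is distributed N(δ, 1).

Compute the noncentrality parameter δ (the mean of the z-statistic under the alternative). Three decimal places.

δ ≈ 4.796

δ = d·√n = 1.00 × √23 = 4.7958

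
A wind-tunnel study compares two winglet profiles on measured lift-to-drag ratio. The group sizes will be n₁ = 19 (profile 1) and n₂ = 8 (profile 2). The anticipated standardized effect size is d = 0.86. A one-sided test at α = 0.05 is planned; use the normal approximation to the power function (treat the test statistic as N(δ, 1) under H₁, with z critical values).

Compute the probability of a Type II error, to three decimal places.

Noncentrality parameter: δ = d / √(1/n₁ + 1/n₂) = 0.86 / √(1/19 + 1/8) = 2.0405
Critical value for a one-sided test at α = 0.05: z_α = 1.645.
Power = Φ(δ − 1.645) = Φ(0.396) = 0.6538.
Type II error: β = 1 − power = 1 − 0.6538 = 0.3462.

β ≈ 0.346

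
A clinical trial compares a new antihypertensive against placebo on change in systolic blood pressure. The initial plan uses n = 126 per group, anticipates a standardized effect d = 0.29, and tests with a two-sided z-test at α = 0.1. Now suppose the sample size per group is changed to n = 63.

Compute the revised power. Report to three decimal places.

Power ≈ 0.494

With n = 63 per group: δ = d·√(n/2) = 0.29 × √(63/2) = 1.6276. Critical value z_{0.05} = 1.645.
Revised power = Φ(δ − 1.645) + Φ(−δ − 1.645) = Φ(-0.017) + Φ(-3.272) = 0.4931 + 0.0005 = 0.4937.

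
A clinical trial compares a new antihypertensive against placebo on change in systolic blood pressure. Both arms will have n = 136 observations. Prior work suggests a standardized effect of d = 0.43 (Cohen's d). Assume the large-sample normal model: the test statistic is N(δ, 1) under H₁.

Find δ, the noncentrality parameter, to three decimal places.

δ ≈ 3.546

δ = d·√(n/2) = 0.43 × √(136/2) = 3.5459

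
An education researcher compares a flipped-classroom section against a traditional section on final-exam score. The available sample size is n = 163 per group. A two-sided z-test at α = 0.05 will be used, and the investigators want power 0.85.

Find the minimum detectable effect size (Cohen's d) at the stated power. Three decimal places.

d ≈ 0.332

Need Φ(δ − 1.960) = 0.85, so δ = 1.960 + 1.036 = 2.996.
(Lower-tail contribution to power is negligible for δ > 0.)
δ = d·√(n/2) ⇒ d = δ/√(n/2) = 2.996/√(163/2) = 0.3319.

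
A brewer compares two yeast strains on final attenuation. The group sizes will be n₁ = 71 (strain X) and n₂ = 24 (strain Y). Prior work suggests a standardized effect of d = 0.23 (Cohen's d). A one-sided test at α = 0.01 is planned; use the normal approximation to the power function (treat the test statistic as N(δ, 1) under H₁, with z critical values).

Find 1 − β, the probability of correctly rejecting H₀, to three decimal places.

Noncentrality parameter: δ = d / √(1/n₁ + 1/n₂) = 0.23 / √(1/71 + 1/24) = 0.9741
One-sided α = 0.01 → critical value z_{0.01} = 2.326.
Power = P(Z > 2.326 − δ) = Φ(-1.352) = 0.0881.

Power ≈ 0.088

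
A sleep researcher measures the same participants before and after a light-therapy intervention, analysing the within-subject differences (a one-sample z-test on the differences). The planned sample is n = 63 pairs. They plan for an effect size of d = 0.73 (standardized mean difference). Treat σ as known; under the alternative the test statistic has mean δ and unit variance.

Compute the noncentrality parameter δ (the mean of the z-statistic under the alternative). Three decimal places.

The noncentrality parameter scales effect size by the design's sample-size factor: δ = d·√n = 0.73 × √63 = 5.7942

δ ≈ 5.794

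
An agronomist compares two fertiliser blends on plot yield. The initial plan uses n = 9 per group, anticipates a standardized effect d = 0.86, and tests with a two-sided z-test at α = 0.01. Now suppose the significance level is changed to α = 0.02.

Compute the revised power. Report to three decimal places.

δ = d·√(n/2) = 0.86 × √(9/2) = 1.8243 (unchanged). New critical value: z_{0.01} = 2.326.
Revised power = Φ(δ − 2.326) + Φ(−δ − 2.326) = Φ(-0.502) + Φ(-4.151) = 0.3078 + 0.0000 = 0.3078.

Power ≈ 0.308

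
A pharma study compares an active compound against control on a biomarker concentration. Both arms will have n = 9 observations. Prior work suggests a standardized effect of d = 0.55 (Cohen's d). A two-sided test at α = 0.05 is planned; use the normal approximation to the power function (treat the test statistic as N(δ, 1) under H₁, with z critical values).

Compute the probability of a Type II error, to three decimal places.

β ≈ 0.785

Noncentrality parameter: δ = d·√(n/2) = 0.55 × √(9/2) = 1.1667
Critical value for a two-sided test at α = 0.05: z_{α/2} = 1.960.
Power = Φ(δ − 1.960) + Φ(−δ − 1.960) = Φ(-0.793) + Φ(-3.127) = 0.2138 + 0.0009 = 0.2147.
Type II error: β = 1 − power = 1 − 0.2147 = 0.7853.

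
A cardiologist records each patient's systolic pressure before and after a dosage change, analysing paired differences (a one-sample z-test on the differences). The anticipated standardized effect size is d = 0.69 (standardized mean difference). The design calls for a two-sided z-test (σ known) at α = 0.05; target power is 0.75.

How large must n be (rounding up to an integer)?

n = 15

For power 0.75 need Φ(δ − z_{0.025}) = 0.75, so δ = z_{0.025} + z_{0.25} = 1.960 + 0.674 = 2.634.
(For δ > 0 the lower-tail rejection region contributes negligibly to power, so the one-term inversion is standard.)
δ = d·√n ⇒ n = (δ/d)² = (2.634 / 0.69)² = 14.58.
Rounding up, n = 15.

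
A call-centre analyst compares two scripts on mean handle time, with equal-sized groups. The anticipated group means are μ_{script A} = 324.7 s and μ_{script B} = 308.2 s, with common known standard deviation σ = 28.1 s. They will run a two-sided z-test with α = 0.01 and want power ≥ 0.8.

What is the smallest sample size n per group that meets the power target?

Standardized effect: d = |μ_{script A} − μ_{script B}| / σ = |324.7 − 308.2| / 28.1 = 0.5872
For power 0.8 need Φ(δ − z_{0.005}) = 0.8, so δ = z_{0.005} + z_{0.20} = 2.576 + 0.842 = 3.417.
(Ignoring the negligible lower-tail rejection probability gives the usual closed-form inversion.)
δ = d·√(n/2) ⇒ n = 2(δ/d)² = 2 × (3.417 / 0.5872)² = 67.75.
Rounding up, n = 68 per group.

n = 68 per group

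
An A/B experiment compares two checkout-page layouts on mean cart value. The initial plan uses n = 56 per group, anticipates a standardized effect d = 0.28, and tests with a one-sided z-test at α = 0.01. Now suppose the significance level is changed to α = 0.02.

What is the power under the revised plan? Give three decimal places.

δ = d·√(n/2) = 0.28 × √(56/2) = 1.4816 (unchanged). New critical value: z_{0.02} = 2.054.
Revised power = P(Z > 2.054 − δ) = Φ(-0.572) = 0.2836.

Power ≈ 0.284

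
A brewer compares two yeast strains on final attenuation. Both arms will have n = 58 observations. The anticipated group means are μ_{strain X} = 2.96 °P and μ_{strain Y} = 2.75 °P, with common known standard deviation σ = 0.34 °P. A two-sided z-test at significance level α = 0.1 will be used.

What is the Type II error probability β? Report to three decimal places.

β ≈ 0.046

Standardized effect: d = |μ_{strain X} − μ_{strain Y}| / σ = |2.96 − 2.75| / 0.34 = 0.6176
Noncentrality parameter: δ = d·√(n/2) = 0.6176 × √(58/2) = 3.3261
Critical value for a two-sided test at α = 0.1: z_{α/2} = 1.645.
Power = Φ(δ − 1.645) + Φ(−δ − 1.645) = Φ(1.681) + Φ(-4.971) = 0.9536 + 0.0000 = 0.9536.
Type II error: β = 1 − power = 1 − 0.9536 = 0.0464.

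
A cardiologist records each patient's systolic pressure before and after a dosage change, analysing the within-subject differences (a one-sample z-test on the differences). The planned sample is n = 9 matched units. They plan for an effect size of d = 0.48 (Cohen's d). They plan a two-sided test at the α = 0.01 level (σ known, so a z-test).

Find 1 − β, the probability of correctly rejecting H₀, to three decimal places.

Noncentrality parameter: δ = d·√n = 0.48 × √9 = 1.4400
Two-sided α = 0.01 → critical value z_{0.005} = 2.576.
Power = Φ(δ − 2.576) + Φ(−δ − 2.576) = Φ(-1.136) + Φ(-4.016) = 0.1280 + 0.0000 = 0.1280.

Power ≈ 0.128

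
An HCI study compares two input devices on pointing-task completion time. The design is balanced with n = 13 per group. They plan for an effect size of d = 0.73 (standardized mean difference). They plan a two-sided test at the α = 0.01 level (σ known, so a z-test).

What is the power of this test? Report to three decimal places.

Noncentrality parameter: δ = d·√(n/2) = 0.73 × √(13/2) = 1.8611
Two-sided α = 0.01 → critical value z_{0.005} = 2.576.
Power = Φ(δ − 2.576) + Φ(−δ − 2.576) = Φ(-0.715) + Φ(-4.437) = 0.2374 + 0.0000 = 0.2374.

Power ≈ 0.237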